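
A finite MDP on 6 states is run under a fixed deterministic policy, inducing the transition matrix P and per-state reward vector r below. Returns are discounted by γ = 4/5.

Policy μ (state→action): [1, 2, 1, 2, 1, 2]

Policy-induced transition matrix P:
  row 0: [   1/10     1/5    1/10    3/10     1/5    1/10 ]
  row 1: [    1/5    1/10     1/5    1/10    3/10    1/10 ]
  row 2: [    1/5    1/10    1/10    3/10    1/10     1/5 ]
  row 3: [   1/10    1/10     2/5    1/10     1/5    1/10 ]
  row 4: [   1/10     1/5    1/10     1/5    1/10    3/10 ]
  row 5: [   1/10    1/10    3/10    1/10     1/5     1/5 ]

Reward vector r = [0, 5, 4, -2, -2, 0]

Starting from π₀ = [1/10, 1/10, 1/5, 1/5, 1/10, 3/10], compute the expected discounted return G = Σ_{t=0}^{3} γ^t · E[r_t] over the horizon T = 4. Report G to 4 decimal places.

G = 2.2038

t=0: π = [0.1000, 0.1000, 0.2000, 0.2000, 0.1000, 0.3000], E[r] = 0.7000, γ^t·E[r] = 0.700000, running G = 0.700000
t=1: π = [0.1300, 0.1200, 0.2300, 0.1700, 0.1800, 0.1700], E[r] = 0.8200, γ^t·E[r] = 0.656000, running G = 1.356000
t=2: π = [0.1350, 0.1310, 0.1970, 0.1900, 0.1710, 0.1760], E[r] = 0.7210, γ^t·E[r] = 0.461440, running G = 1.817440
t=3: π = [0.1328, 0.1306, 0.2053, 0.1835, 0.1763, 0.1715], E[r] = 0.7546, γ^t·E[r] = 0.386355, running G = 2.203795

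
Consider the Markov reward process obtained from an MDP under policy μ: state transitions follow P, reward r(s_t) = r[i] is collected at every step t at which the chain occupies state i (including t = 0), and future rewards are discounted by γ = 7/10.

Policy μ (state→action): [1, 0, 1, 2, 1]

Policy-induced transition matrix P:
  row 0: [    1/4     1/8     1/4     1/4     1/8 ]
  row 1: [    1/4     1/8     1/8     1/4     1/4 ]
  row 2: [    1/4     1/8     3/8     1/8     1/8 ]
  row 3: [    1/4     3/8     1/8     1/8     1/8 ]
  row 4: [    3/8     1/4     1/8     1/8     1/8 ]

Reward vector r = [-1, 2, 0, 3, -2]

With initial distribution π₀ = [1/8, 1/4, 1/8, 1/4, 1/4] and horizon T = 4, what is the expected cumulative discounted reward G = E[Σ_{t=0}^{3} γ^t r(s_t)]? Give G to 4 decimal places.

t=0: π = [0.1250, 0.2500, 0.1250, 0.2500, 0.2500], E[r] = 0.6250, γ^t·E[r] = 0.625000, running G = 0.625000
t=1: π = [0.2813, 0.2188, 0.1719, 0.1719, 0.1563], E[r] = 0.3594, γ^t·E[r] = 0.251563, running G = 0.876563
t=2: π = [0.2695, 0.1875, 0.2031, 0.1875, 0.1523], E[r] = 0.3633, γ^t·E[r] = 0.178008, running G = 1.054570
t=3: π = [0.2690, 0.1909, 0.2095, 0.1821, 0.1484], E[r] = 0.3623, γ^t·E[r] = 0.124271, running G = 1.178841

G = 1.1788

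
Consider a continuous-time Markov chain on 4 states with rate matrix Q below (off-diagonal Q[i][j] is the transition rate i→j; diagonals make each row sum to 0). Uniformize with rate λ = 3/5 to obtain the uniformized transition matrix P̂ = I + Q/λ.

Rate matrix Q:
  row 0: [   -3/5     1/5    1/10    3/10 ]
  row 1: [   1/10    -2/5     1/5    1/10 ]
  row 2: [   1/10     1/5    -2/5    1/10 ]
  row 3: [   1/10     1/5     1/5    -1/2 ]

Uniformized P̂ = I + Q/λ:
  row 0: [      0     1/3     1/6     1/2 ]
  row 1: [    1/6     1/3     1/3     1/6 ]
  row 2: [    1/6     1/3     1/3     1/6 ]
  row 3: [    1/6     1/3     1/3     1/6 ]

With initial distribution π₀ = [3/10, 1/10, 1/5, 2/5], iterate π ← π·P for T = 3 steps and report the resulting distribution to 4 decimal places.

t=0: π = [0.3000, 0.1000, 0.2000, 0.4000]
t=1: π = [0.1167, 0.3333, 0.2833, 0.2667]
t=2: π = [0.1472, 0.3333, 0.3139, 0.2056]
t=3: π = [0.1421, 0.3333, 0.3088, 0.2157]

π = [0.1421, 0.3333, 0.3088, 0.2157]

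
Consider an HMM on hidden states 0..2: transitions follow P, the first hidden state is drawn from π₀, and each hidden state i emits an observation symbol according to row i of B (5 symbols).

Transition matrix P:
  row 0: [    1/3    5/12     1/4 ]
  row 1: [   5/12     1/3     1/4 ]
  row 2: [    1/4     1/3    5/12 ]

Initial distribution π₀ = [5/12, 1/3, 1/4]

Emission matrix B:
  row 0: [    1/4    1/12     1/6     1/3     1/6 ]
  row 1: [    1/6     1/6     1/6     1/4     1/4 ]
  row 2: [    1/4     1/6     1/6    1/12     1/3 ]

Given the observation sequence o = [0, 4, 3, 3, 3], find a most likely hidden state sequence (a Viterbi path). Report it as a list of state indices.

path = [0, 1, 0, 1, 0]

t=0: δ = [1.042e-01, 5.556e-02, 6.250e-02]  (obs o_0=0)
t=1: δ = [5.787e-03, 1.085e-02, 8.681e-03]  ψ = [0, 0, 0]  (obs o_1=4)
t=2: δ = [1.507e-03, 9.042e-04, 3.014e-04]  ψ = [1, 1, 2]  (obs o_2=3)
t=3: δ = [1.674e-04, 1.570e-04, 3.140e-05]  ψ = [0, 0, 0]  (obs o_3=3)
t=4: δ = [2.180e-05, 1.744e-05, 3.489e-06]  ψ = [1, 0, 0]  (obs o_4=3)
backtrack: best end state = 0; path = [0, 1, 0, 1, 0]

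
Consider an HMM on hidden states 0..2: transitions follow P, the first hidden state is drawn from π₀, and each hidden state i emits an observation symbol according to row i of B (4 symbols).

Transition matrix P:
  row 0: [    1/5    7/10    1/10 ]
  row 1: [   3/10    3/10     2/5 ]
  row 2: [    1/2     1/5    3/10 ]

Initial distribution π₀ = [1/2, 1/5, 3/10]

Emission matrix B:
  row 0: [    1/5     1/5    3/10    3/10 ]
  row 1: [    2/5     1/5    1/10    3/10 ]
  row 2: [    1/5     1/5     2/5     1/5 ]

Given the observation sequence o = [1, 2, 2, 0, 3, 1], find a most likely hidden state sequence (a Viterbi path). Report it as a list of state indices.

path = [2, 2, 0, 1, 0, 1]

t=0: δ = [1.000e-01, 4.000e-02, 6.000e-02]  (obs o_0=1)
t=1: δ = [9.000e-03, 7.000e-03, 7.200e-03]  ψ = [2, 0, 2]  (obs o_1=2)
t=2: δ = [1.080e-03, 6.300e-04, 1.120e-03]  ψ = [2, 0, 1]  (obs o_2=2)
t=3: δ = [1.120e-04, 3.024e-04, 6.720e-05]  ψ = [2, 0, 2]  (obs o_3=0)
t=4: δ = [2.722e-05, 2.722e-05, 2.419e-05]  ψ = [1, 1, 1]  (obs o_4=3)
t=5: δ = [2.419e-06, 3.810e-06, 2.177e-06]  ψ = [2, 0, 1]  (obs o_5=1)
backtrack: best end state = 1; path = [2, 2, 0, 1, 0, 1]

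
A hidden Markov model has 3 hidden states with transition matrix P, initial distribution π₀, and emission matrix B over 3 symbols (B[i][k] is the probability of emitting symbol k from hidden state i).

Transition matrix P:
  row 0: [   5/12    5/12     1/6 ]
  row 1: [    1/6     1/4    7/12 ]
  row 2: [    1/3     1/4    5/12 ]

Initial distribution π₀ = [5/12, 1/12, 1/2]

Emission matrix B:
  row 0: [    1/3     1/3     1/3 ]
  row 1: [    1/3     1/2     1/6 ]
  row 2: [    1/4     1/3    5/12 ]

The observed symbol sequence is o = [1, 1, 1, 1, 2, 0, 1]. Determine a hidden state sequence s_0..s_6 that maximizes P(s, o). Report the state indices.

path = [0, 1, 2, 1, 2, 0, 1]

t=0: δ = [1.389e-01, 4.167e-02, 1.667e-01]  (obs o_0=1)
t=1: δ = [1.929e-02, 2.894e-02, 2.315e-02]  ψ = [0, 0, 2]  (obs o_1=1)
t=2: δ = [2.679e-03, 4.019e-03, 5.626e-03]  ψ = [0, 0, 1]  (obs o_2=1)
t=3: δ = [6.251e-04, 7.033e-04, 7.814e-04]  ψ = [2, 2, 1]  (obs o_3=1)
t=4: δ = [8.683e-05, 4.341e-05, 1.709e-04]  ψ = [0, 0, 1]  (obs o_4=2)
t=5: δ = [1.899e-05, 1.424e-05, 1.781e-05]  ψ = [2, 2, 2]  (obs o_5=0)
t=6: δ = [2.638e-06, 3.957e-06, 2.770e-06]  ψ = [0, 0, 1]  (obs o_6=1)
backtrack: best end state = 1; path = [0, 1, 2, 1, 2, 0, 1]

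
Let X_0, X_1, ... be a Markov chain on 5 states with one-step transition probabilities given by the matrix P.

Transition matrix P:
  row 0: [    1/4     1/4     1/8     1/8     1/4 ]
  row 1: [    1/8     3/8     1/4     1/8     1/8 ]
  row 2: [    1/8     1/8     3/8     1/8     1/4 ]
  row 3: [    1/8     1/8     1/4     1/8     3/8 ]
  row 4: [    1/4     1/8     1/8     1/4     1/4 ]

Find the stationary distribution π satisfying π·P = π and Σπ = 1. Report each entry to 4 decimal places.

π = [0.1778, 0.1963, 0.2253, 0.1556, 0.2449]

Balance equations π_j = Σ_i π_i·P[i][j]:
  π_0 = 1/4·π_0 + 1/8·π_1 + 1/8·π_2 + 1/8·π_3 + 1/4·π_4
  π_1 = 1/4·π_0 + 3/8·π_1 + 1/8·π_2 + 1/8·π_3 + 1/8·π_4
  π_2 = 1/8·π_0 + 1/4·π_1 + 3/8·π_2 + 1/4·π_3 + 1/8·π_4
  π_3 = 1/8·π_0 + 1/8·π_1 + 1/8·π_2 + 1/8·π_3 + 1/4·π_4
  normalize: π_0 + π_1 + π_2 + π_3 + π_4 = 1
Solving the linear system gives exactly π = [236/1327, 521/2654, 299/1327, 413/2654, 325/1327].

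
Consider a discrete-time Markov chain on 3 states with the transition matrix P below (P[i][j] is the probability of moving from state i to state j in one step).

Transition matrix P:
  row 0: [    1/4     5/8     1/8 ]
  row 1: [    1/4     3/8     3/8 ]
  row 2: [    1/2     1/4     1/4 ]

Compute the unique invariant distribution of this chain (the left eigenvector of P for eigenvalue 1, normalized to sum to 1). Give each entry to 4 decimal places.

Balance equations π_j = Σ_i π_i·P[i][j]:
  π_0 = 1/4·π_0 + 1/4·π_1 + 1/2·π_2
  π_1 = 5/8·π_0 + 3/8·π_1 + 1/4·π_2
  normalize: π_0 + π_1 + π_2 = 1
Solving the linear system gives exactly π = [6/19, 8/19, 5/19].

π = [0.3158, 0.4211, 0.2632]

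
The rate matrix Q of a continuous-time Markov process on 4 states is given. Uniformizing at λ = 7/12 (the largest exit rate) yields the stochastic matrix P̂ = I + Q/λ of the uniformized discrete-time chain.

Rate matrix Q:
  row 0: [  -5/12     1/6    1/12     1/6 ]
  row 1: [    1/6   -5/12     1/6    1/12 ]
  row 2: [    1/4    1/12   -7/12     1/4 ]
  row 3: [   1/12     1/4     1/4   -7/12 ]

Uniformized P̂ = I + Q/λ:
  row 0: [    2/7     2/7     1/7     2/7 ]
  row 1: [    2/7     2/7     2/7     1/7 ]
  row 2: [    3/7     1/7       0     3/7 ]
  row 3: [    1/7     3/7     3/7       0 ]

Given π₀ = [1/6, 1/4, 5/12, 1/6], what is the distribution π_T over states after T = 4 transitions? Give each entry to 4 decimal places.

π = [0.2844, 0.2870, 0.2156, 0.2129]

t=0: π = [0.1667, 0.2500, 0.4167, 0.1667]
t=1: π = [0.3214, 0.2500, 0.1667, 0.2619]
t=2: π = [0.2721, 0.2993, 0.2296, 0.1990]
t=3: π = [0.2901, 0.2813, 0.2097, 0.2189]
t=4: π = [0.2844, 0.2870, 0.2156, 0.2129]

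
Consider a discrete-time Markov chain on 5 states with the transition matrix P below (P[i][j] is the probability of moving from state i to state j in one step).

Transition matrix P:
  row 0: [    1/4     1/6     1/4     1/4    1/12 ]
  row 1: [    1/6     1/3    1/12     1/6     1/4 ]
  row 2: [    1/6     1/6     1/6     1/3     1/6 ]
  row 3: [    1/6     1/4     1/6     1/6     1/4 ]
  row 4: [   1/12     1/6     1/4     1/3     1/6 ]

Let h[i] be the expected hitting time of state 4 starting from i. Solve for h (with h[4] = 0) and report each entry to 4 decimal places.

h = [5.7712, 4.8121, 5.2563, 4.8491, 0.0000]

First-step conditioning: h[4] = 0; for i ≠ 4, h[i] = 1 + Σ_k P[i][k]·h[k].
  h[0] = 1 + 1/4·h[0] + 1/6·h[1] + 1/4·h[2] + 1/4·h[3]
  h[1] = 1 + 1/6·h[0] + 1/3·h[1] + 1/12·h[2] + 1/6·h[3]
  h[2] = 1 + 1/6·h[0] + 1/6·h[1] + 1/6·h[2] + 1/3·h[3]
  h[3] = 1 + 1/6·h[0] + 1/4·h[1] + 1/6·h[2] + 1/6·h[3]
Solving the 4×4 linear system over states ≠ 4 gives exactly h = [10290/1783, 8580/1783, 9372/1783, 8646/1783, 0] (h[4] = 0 is the target).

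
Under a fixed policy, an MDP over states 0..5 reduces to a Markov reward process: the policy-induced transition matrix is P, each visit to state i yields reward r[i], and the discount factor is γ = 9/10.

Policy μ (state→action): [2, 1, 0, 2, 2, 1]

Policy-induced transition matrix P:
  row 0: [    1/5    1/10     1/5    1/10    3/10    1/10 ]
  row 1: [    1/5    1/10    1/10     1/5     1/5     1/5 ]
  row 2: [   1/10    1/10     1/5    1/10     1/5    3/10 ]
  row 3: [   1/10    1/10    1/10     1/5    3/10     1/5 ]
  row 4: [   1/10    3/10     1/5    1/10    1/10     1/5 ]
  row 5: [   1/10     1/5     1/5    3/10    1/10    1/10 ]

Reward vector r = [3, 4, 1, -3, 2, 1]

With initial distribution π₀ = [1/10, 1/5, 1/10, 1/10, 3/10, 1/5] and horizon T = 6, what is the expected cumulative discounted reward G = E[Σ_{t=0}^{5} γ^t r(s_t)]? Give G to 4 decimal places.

t=0: π = [0.1000, 0.2000, 0.1000, 0.1000, 0.3000, 0.2000], E[r] = 1.7000, γ^t·E[r] = 1.700000, running G = 1.700000
t=1: π = [0.1300, 0.1800, 0.1700, 0.1700, 0.1700, 0.1800], E[r] = 1.2900, γ^t·E[r] = 1.161000, running G = 2.861000
t=2: π = [0.1310, 0.1520, 0.1650, 0.1710, 0.1950, 0.1860], E[r] = 1.2290, γ^t·E[r] = 0.995490, running G = 3.856490
t=3: π = [0.1283, 0.1576, 0.1677, 0.1695, 0.1921, 0.1848], E[r] = 1.2435, γ^t·E[r] = 0.906512, running G = 4.763002
t=4: π = [0.1286, 0.1569, 0.1673, 0.1697, 0.1921, 0.1855], E[r] = 1.2413, γ^t·E[r] = 0.814410, running G = 5.577412
t=5: π = [0.1285, 0.1570, 0.1673, 0.1697, 0.1921, 0.1853], E[r] = 1.2411, γ^t·E[r] = 0.732836, running G = 6.310248

G = 6.3102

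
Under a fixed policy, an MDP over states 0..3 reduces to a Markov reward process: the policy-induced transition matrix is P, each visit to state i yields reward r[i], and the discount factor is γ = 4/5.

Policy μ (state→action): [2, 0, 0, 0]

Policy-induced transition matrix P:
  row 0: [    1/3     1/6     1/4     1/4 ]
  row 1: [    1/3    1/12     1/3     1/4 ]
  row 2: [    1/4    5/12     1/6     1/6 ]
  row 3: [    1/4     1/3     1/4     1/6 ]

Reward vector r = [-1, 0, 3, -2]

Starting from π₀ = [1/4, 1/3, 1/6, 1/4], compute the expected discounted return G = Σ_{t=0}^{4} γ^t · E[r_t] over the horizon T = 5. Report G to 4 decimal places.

t=0: π = [0.2500, 0.3333, 0.1667, 0.2500], E[r] = -0.2500, γ^t·E[r] = -0.250000, running G = -0.250000
t=1: π = [0.2986, 0.2222, 0.2639, 0.2153], E[r] = 0.0625, γ^t·E[r] = 0.050000, running G = -0.200000
t=2: π = [0.2934, 0.2500, 0.2465, 0.2101], E[r] = 0.0260, γ^t·E[r] = 0.016667, running G = -0.183333
t=3: π = [0.2953, 0.2425, 0.2503, 0.2120], E[r] = 0.0317, γ^t·E[r] = 0.016222, running G = -0.167111
t=4: π = [0.2948, 0.2444, 0.2493, 0.2115], E[r] = 0.0303, γ^t·E[r] = 0.012400, running G = -0.154711

G = -0.1547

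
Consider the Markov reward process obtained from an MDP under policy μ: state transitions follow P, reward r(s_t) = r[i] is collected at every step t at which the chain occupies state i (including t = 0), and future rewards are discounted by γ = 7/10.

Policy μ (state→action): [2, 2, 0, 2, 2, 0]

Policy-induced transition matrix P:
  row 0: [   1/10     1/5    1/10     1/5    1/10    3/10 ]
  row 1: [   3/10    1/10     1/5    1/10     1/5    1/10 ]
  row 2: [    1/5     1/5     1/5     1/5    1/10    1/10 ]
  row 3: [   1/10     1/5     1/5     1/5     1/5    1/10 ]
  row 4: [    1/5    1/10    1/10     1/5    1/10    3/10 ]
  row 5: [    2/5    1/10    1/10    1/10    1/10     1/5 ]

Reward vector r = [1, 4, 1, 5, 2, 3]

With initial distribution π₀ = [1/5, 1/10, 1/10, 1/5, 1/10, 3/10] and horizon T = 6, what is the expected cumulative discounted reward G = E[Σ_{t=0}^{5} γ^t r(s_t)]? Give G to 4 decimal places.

G = 7.8866

t=0: π = [0.2000, 0.1000, 0.1000, 0.2000, 0.1000, 0.3000], E[r] = 2.8000, γ^t·E[r] = 2.800000, running G = 2.800000
t=1: π = [0.2300, 0.1500, 0.1400, 0.1600, 0.1300, 0.1900], E[r] = 2.6000, γ^t·E[r] = 1.820000, running G = 4.620000
t=2: π = [0.2140, 0.1530, 0.1450, 0.1660, 0.1310, 0.1910], E[r] = 2.6360, γ^t·E[r] = 1.291640, running G = 5.911640
t=3: π = [0.2155, 0.1525, 0.1464, 0.1656, 0.1319, 0.1881], E[r] = 2.6280, γ^t·E[r] = 0.901404, running G = 6.813044
t=4: π = [0.2148, 0.1528, 0.1465, 0.1659, 0.1318, 0.1883], E[r] = 2.6304, γ^t·E[r] = 0.631559, running G = 7.444603
t=5: π = [0.2149, 0.1527, 0.1465, 0.1659, 0.1319, 0.1881], E[r] = 2.6299, γ^t·E[r] = 0.442005, running G = 7.886608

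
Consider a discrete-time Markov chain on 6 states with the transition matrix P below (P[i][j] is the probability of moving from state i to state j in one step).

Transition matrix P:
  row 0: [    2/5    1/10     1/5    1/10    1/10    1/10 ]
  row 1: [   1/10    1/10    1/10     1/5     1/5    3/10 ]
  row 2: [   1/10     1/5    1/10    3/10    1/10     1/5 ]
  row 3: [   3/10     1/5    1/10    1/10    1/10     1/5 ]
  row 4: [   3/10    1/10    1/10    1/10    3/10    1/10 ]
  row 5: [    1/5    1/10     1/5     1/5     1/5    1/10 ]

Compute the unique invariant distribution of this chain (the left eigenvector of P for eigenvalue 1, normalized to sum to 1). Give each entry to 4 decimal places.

π = [0.2558, 0.1298, 0.1412, 0.1568, 0.1607, 0.1558]

Balance equations π_j = Σ_i π_i·P[i][j]:
  π_0 = 2/5·π_0 + 1/10·π_1 + 1/10·π_2 + 3/10·π_3 + 3/10·π_4 + 1/5·π_5
  π_1 = 1/10·π_0 + 1/10·π_1 + 1/5·π_2 + 1/5·π_3 + 1/10·π_4 + 1/10·π_5
  π_2 = 1/5·π_0 + 1/10·π_1 + 1/10·π_2 + 1/10·π_3 + 1/10·π_4 + 1/5·π_5
  π_3 = 1/10·π_0 + 1/5·π_1 + 3/10·π_2 + 1/10·π_3 + 1/10·π_4 + 1/5·π_5
  π_4 = 1/10·π_0 + 1/5·π_1 + 1/10·π_2 + 1/10·π_3 + 3/10·π_4 + 1/5·π_5
  normalize: π_0 + π_1 + π_2 + π_3 + π_4 + π_5 = 1
Solving the linear system gives exactly π = [2848/11133, 1445/11133, 3143/22266, 3491/22266, 1789/11133, 578/3711].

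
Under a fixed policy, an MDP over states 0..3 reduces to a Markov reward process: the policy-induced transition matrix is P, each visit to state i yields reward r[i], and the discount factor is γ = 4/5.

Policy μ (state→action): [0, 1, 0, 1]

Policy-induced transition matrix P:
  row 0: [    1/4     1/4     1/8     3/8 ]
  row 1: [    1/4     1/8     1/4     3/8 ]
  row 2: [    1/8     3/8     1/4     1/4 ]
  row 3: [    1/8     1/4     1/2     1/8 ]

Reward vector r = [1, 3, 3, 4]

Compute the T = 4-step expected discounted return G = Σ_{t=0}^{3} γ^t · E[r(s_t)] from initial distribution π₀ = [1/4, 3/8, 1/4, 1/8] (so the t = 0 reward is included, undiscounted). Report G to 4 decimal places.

G = 8.3014

t=0: π = [0.2500, 0.3750, 0.2500, 0.1250], E[r] = 2.6250, γ^t·E[r] = 2.625000, running G = 2.625000
t=1: π = [0.2031, 0.2344, 0.2500, 0.3125], E[r] = 2.9063, γ^t·E[r] = 2.325000, running G = 4.950000
t=2: π = [0.1797, 0.2520, 0.3027, 0.2656], E[r] = 2.9063, γ^t·E[r] = 1.860000, running G = 6.810000
t=3: π = [0.1790, 0.2563, 0.2939, 0.2708], E[r] = 2.9128, γ^t·E[r] = 1.491375, running G = 8.301375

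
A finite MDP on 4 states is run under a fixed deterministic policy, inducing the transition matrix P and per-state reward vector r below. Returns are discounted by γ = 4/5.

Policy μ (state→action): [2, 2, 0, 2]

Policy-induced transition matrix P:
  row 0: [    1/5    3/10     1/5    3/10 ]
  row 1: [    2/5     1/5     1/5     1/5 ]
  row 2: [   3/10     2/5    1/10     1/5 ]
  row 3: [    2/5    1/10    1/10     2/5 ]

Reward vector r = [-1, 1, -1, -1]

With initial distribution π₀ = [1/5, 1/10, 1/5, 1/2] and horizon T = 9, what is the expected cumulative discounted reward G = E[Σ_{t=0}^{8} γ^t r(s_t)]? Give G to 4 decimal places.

G = -2.6179

t=0: π = [0.2000, 0.1000, 0.2000, 0.5000], E[r] = -0.8000, γ^t·E[r] = -0.800000, running G = -0.800000
t=1: π = [0.3400, 0.2100, 0.1300, 0.3200], E[r] = -0.5800, γ^t·E[r] = -0.464000, running G = -1.264000
t=2: π = [0.3190, 0.2280, 0.1550, 0.2980], E[r] = -0.5440, γ^t·E[r] = -0.348160, running G = -1.612160
t=3: π = [0.3207, 0.2331, 0.1547, 0.2915], E[r] = -0.5338, γ^t·E[r] = -0.273306, running G = -1.885466
t=4: π = [0.3204, 0.2339, 0.1554, 0.2904], E[r] = -0.5323, γ^t·E[r] = -0.218022, running G = -2.103487
t=5: π = [0.3204, 0.2341, 0.1554, 0.2901], E[r] = -0.5318, γ^t·E[r] = -0.174275, running G = -2.277762
t=6: π = [0.3204, 0.2341, 0.1554, 0.2901], E[r] = -0.5318, γ^t·E[r] = -0.139402, running G = -2.417164
t=7: π = [0.3204, 0.2341, 0.1554, 0.2901], E[r] = -0.5318, γ^t·E[r] = -0.111518, running G = -2.528682
t=8: π = [0.3204, 0.2341, 0.1555, 0.2900], E[r] = -0.5318, γ^t·E[r] = -0.089214, running G = -2.617895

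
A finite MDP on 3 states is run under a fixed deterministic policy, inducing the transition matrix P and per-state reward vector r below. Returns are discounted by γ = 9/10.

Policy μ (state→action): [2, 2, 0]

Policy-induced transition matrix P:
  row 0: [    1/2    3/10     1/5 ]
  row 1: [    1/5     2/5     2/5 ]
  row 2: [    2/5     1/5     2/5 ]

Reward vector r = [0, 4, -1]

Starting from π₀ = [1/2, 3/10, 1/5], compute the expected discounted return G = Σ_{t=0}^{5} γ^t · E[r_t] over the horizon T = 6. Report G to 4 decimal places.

t=0: π = [0.5000, 0.3000, 0.2000], E[r] = 1.0000, γ^t·E[r] = 1.000000, running G = 1.000000
t=1: π = [0.3900, 0.3100, 0.3000], E[r] = 0.9400, γ^t·E[r] = 0.846000, running G = 1.846000
t=2: π = [0.3770, 0.3010, 0.3220], E[r] = 0.8820, γ^t·E[r] = 0.714420, running G = 2.560420
t=3: π = [0.3775, 0.2979, 0.3246], E[r] = 0.8670, γ^t·E[r] = 0.632043, running G = 3.192463
t=4: π = [0.3782, 0.2973, 0.3245], E[r] = 0.8648, γ^t·E[r] = 0.567408, running G = 3.759871
t=5: π = [0.3784, 0.2973, 0.3244], E[r] = 0.8648, γ^t·E[r] = 0.510636, running G = 4.270507

G = 4.2705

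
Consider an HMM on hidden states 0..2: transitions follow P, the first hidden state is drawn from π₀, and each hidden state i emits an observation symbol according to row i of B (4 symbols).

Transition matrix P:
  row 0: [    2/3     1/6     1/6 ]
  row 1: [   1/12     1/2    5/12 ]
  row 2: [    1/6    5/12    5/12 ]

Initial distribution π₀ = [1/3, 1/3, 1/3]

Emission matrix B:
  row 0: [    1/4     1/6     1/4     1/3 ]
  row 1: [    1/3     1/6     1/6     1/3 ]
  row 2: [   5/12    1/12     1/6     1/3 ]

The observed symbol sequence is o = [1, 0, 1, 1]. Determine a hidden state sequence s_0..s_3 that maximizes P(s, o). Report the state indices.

path = [0, 0, 0, 0]

t=0: δ = [5.556e-02, 5.556e-02, 2.778e-02]  (obs o_0=1)
t=1: δ = [9.259e-03, 9.259e-03, 9.645e-03]  ψ = [0, 1, 1]  (obs o_1=0)
t=2: δ = [1.029e-03, 7.716e-04, 3.349e-04]  ψ = [0, 1, 2]  (obs o_2=1)
t=3: δ = [1.143e-04, 6.430e-05, 2.679e-05]  ψ = [0, 1, 1]  (obs o_3=1)
backtrack: best end state = 0; path = [0, 0, 0, 0]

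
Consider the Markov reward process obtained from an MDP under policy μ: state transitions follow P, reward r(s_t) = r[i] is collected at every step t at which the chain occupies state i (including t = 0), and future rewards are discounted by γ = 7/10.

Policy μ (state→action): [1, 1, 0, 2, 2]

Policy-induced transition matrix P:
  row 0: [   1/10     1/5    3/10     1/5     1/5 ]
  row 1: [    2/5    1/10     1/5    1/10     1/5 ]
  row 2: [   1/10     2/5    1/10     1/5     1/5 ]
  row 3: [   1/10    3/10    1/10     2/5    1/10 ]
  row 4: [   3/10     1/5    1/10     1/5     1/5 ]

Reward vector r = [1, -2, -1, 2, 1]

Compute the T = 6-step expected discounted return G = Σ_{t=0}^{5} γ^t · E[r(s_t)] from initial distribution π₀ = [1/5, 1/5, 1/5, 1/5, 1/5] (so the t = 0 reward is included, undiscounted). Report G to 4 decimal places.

G = 0.5729

t=0: π = [0.2000, 0.2000, 0.2000, 0.2000, 0.2000], E[r] = 0.2000, γ^t·E[r] = 0.200000, running G = 0.200000
t=1: π = [0.2000, 0.2400, 0.1600, 0.2200, 0.1800], E[r] = 0.1800, γ^t·E[r] = 0.126000, running G = 0.326000
t=2: π = [0.2080, 0.2300, 0.1640, 0.2200, 0.1780], E[r] = 0.2020, γ^t·E[r] = 0.098980, running G = 0.424980
t=3: π = [0.2046, 0.2318, 0.1646, 0.2210, 0.1780], E[r] = 0.1964, γ^t·E[r] = 0.067365, running G = 0.492345
t=4: π = [0.2051, 0.2318, 0.1641, 0.2210, 0.1779], E[r] = 0.1973, γ^t·E[r] = 0.047372, running G = 0.539717
t=5: π = [0.2051, 0.2317, 0.1642, 0.2210, 0.1779], E[r] = 0.1974, γ^t·E[r] = 0.033174, running G = 0.572891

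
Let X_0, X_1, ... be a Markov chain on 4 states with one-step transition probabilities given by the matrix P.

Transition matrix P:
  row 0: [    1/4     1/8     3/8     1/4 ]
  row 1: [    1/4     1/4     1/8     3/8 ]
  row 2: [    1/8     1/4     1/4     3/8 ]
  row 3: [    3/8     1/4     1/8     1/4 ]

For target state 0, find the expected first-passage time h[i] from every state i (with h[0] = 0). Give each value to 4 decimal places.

First-step conditioning: h[0] = 0; for i ≠ 0, h[i] = 1 + Σ_k P[i][k]·h[k].
  h[1] = 1 + 1/4·h[1] + 1/8·h[2] + 3/8·h[3]
  h[2] = 1 + 1/4·h[1] + 1/4·h[2] + 3/8·h[3]
  h[3] = 1 + 1/4·h[1] + 1/8·h[2] + 1/4·h[3]
Solving the 3×3 linear system over states ≠ 0 gives exactly h = [0, 84/23, 96/23, 224/69] (h[0] = 0 is the target).

h = [0.0000, 3.6522, 4.1739, 3.2464]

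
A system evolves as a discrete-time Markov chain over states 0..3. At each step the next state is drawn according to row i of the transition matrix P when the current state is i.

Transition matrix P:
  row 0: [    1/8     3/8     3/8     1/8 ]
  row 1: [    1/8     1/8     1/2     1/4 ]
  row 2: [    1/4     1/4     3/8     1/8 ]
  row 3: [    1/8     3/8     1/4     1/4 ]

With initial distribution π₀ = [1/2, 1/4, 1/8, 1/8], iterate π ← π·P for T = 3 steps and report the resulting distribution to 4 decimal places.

t=0: π = [0.5000, 0.2500, 0.1250, 0.1250]
t=1: π = [0.1406, 0.2969, 0.3906, 0.1719]
t=2: π = [0.1738, 0.2520, 0.3906, 0.1836]
t=3: π = [0.1738, 0.2632, 0.3835, 0.1794]

π = [0.1738, 0.2632, 0.3835, 0.1794]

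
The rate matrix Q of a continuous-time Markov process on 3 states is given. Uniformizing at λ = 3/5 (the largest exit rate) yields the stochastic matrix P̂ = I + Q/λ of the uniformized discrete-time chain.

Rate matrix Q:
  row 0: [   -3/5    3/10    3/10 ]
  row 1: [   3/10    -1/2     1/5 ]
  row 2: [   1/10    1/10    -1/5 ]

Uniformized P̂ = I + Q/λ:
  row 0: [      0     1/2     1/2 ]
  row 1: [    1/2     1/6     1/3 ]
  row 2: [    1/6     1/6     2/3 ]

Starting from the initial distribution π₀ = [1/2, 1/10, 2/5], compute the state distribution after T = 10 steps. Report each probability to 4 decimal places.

t=0: π = [0.5000, 0.1000, 0.4000]
t=1: π = [0.1167, 0.3333, 0.5500]
t=2: π = [0.2583, 0.2056, 0.5361]
t=3: π = [0.1921, 0.2528, 0.5551]
t=4: π = [0.2189, 0.2307, 0.5504]
t=5: π = [0.2071, 0.2396, 0.5533]
t=6: π = [0.2120, 0.2357, 0.5523]
t=7: π = [0.2099, 0.2373, 0.5528]
t=8: π = [0.2108, 0.2366, 0.5526]
t=9: π = [0.2104, 0.2369, 0.5527]
t=10: π = [0.2106, 0.2368, 0.5526]

π = [0.2106, 0.2368, 0.5526]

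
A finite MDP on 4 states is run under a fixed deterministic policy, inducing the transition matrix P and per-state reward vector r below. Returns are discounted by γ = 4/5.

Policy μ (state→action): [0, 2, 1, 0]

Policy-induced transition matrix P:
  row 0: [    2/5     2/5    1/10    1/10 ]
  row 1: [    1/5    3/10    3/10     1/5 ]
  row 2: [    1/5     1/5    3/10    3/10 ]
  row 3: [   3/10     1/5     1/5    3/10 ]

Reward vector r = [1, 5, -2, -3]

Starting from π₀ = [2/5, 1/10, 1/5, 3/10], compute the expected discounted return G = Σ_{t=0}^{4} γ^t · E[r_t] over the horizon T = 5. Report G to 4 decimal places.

G = 1.1969

t=0: π = [0.4000, 0.1000, 0.2000, 0.3000], E[r] = -0.4000, γ^t·E[r] = -0.400000, running G = -0.400000
t=1: π = [0.3100, 0.2900, 0.1900, 0.2100], E[r] = 0.7500, γ^t·E[r] = 0.600000, running G = 0.200000
t=2: π = [0.2830, 0.2910, 0.2170, 0.2090], E[r] = 0.6770, γ^t·E[r] = 0.433280, running G = 0.633280
t=3: π = [0.2775, 0.2857, 0.2225, 0.2143], E[r] = 0.6181, γ^t·E[r] = 0.316467, running G = 0.949747
t=4: π = [0.2769, 0.2841, 0.2231, 0.2159], E[r] = 0.6034, γ^t·E[r] = 0.247132, running G = 1.196879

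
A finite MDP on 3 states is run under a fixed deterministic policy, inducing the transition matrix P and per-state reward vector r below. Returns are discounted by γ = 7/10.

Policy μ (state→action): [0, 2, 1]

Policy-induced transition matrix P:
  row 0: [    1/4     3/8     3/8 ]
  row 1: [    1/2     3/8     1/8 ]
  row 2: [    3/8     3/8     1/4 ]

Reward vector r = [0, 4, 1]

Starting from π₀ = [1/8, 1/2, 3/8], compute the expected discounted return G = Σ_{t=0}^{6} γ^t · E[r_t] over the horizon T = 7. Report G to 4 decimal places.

t=0: π = [0.1250, 0.5000, 0.3750], E[r] = 2.3750, γ^t·E[r] = 2.375000, running G = 2.375000
t=1: π = [0.4219, 0.3750, 0.2031], E[r] = 1.7031, γ^t·E[r] = 1.192188, running G = 3.567188
t=2: π = [0.3691, 0.3750, 0.2559], E[r] = 1.7559, γ^t·E[r] = 0.860371, running G = 4.427559
t=3: π = [0.3757, 0.3750, 0.2493], E[r] = 1.7493, γ^t·E[r] = 0.599999, running G = 5.027557
t=4: π = [0.3749, 0.3750, 0.2501], E[r] = 1.7501, γ^t·E[r] = 0.420197, running G = 5.447754
t=5: π = [0.3750, 0.3750, 0.2500], E[r] = 1.7500, γ^t·E[r] = 0.294121, running G = 5.741875
t=6: π = [0.3750, 0.3750, 0.2500], E[r] = 1.7500, γ^t·E[r] = 0.205886, running G = 5.947761

G = 5.9478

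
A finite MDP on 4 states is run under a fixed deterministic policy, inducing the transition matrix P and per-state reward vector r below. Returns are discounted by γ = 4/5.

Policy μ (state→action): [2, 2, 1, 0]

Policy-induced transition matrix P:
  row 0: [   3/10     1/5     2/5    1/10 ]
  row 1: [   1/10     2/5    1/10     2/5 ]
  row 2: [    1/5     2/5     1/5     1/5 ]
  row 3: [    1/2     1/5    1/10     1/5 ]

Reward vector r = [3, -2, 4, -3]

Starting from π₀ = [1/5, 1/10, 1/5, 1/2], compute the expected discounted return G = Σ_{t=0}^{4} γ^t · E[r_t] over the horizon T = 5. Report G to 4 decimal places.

G = 0.8320

t=0: π = [0.2000, 0.1000, 0.2000, 0.5000], E[r] = -0.3000, γ^t·E[r] = -0.300000, running G = -0.300000
t=1: π = [0.3600, 0.2600, 0.1800, 0.2000], E[r] = 0.6800, γ^t·E[r] = 0.544000, running G = 0.244000
t=2: π = [0.2700, 0.2880, 0.2260, 0.2160], E[r] = 0.4900, γ^t·E[r] = 0.313600, running G = 0.557600
t=3: π = [0.2630, 0.3028, 0.2036, 0.2306], E[r] = 0.3060, γ^t·E[r] = 0.156672, running G = 0.714272
t=4: π = [0.2652, 0.3013, 0.1993, 0.2343], E[r] = 0.2873, γ^t·E[r] = 0.117678, running G = 0.831950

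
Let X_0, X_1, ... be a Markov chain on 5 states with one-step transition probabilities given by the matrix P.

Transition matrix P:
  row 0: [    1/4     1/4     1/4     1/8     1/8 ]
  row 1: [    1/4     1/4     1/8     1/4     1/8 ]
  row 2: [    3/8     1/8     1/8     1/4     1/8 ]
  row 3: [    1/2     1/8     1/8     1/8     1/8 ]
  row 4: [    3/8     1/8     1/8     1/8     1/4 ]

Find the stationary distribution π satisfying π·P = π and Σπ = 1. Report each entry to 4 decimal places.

Balance equations π_j = Σ_i π_i·P[i][j]:
  π_0 = 1/4·π_0 + 1/4·π_1 + 3/8·π_2 + 1/2·π_3 + 3/8·π_4
  π_1 = 1/4·π_0 + 1/4·π_1 + 1/8·π_2 + 1/8·π_3 + 1/8·π_4
  π_2 = 1/4·π_0 + 1/8·π_1 + 1/8·π_2 + 1/8·π_3 + 1/8·π_4
  π_3 = 1/8·π_0 + 1/4·π_1 + 1/4·π_2 + 1/8·π_3 + 1/8·π_4
  normalize: π_0 + π_1 + π_2 + π_3 + π_4 = 1
Solving the linear system gives exactly π = [193/583, 776/4081, 97/583, 692/4081, 1/7].

π = [0.3310, 0.1901, 0.1664, 0.1696, 0.1429]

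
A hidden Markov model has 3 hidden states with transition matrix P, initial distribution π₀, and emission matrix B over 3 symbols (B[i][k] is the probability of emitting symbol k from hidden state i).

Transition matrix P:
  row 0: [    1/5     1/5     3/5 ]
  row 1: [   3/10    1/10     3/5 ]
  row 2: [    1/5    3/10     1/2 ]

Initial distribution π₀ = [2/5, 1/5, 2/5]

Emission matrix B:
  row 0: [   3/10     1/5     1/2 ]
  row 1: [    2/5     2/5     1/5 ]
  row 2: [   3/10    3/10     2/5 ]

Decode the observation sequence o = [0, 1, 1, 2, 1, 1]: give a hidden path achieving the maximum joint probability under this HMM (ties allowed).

t=0: δ = [1.200e-01, 8.000e-02, 1.200e-01]  (obs o_0=0)
t=1: δ = [4.800e-03, 1.440e-02, 2.160e-02]  ψ = [0, 2, 0]  (obs o_1=1)
t=2: δ = [8.640e-04, 2.592e-03, 3.240e-03]  ψ = [1, 2, 2]  (obs o_2=1)
t=3: δ = [3.888e-04, 1.944e-04, 6.480e-04]  ψ = [1, 2, 2]  (obs o_3=2)
t=4: δ = [2.592e-05, 7.776e-05, 9.720e-05]  ψ = [2, 2, 2]  (obs o_4=1)
t=5: δ = [4.666e-06, 1.166e-05, 1.458e-05]  ψ = [1, 2, 2]  (obs o_5=1)
backtrack: best end state = 2; path = [0, 2, 2, 2, 2, 2]

path = [0, 2, 2, 2, 2, 2]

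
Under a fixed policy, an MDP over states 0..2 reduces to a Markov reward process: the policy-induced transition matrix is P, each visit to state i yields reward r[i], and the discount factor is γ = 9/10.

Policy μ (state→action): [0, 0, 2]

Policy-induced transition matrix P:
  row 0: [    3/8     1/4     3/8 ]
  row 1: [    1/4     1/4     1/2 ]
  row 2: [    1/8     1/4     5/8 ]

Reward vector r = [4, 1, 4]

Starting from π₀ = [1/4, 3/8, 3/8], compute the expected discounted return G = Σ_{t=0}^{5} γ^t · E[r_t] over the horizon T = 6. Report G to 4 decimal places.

t=0: π = [0.2500, 0.3750, 0.3750], E[r] = 2.8750, γ^t·E[r] = 2.875000, running G = 2.875000
t=1: π = [0.2344, 0.2500, 0.5156], E[r] = 3.2500, γ^t·E[r] = 2.925000, running G = 5.800000
t=2: π = [0.2148, 0.2500, 0.5352], E[r] = 3.2500, γ^t·E[r] = 2.632500, running G = 8.432500
t=3: π = [0.2100, 0.2500, 0.5400], E[r] = 3.2500, γ^t·E[r] = 2.369250, running G = 10.801750
t=4: π = [0.2087, 0.2500, 0.5413], E[r] = 3.2500, γ^t·E[r] = 2.132325, running G = 12.934075
t=5: π = [0.2084, 0.2500, 0.5416], E[r] = 3.2500, γ^t·E[r] = 1.919093, running G = 14.853168

G = 14.8532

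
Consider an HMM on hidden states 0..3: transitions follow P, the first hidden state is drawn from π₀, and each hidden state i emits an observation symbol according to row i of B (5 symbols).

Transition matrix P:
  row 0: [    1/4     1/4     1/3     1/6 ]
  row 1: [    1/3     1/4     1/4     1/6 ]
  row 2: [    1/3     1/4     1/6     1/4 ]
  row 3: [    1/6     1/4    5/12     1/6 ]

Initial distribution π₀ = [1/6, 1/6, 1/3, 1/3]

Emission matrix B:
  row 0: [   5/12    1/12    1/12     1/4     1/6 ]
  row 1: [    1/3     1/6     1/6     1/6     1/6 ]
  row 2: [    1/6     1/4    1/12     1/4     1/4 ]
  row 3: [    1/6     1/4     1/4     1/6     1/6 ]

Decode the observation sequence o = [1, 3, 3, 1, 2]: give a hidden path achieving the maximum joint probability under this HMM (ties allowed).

t=0: δ = [1.389e-02, 2.778e-02, 8.333e-02, 8.333e-02]  (obs o_0=1)
t=1: δ = [6.944e-03, 3.472e-03, 8.681e-03, 3.472e-03]  ψ = [2, 2, 3, 2]  (obs o_1=3)
t=2: δ = [7.234e-04, 3.617e-04, 5.787e-04, 3.617e-04]  ψ = [2, 2, 0, 2]  (obs o_2=3)
t=3: δ = [1.608e-05, 3.014e-05, 6.028e-05, 3.617e-05]  ψ = [2, 0, 0, 2]  (obs o_3=1)
t=4: δ = [1.674e-06, 2.512e-06, 1.256e-06, 3.768e-06]  ψ = [2, 2, 3, 2]  (obs o_4=2)
backtrack: best end state = 3; path = [3, 2, 0, 2, 3]

path = [3, 2, 0, 2, 3]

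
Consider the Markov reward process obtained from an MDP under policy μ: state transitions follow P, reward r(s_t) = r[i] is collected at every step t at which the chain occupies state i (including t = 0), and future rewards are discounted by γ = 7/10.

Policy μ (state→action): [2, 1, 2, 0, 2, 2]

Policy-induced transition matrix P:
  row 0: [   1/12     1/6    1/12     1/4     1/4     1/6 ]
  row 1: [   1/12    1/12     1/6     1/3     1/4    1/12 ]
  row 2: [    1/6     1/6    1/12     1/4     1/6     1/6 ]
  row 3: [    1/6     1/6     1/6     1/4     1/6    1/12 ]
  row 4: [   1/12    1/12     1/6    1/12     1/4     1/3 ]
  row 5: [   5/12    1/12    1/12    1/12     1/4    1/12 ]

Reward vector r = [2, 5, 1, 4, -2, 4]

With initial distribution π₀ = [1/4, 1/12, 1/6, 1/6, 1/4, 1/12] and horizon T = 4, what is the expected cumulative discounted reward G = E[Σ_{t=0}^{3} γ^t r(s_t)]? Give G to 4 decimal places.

G = 4.8036

t=0: π = [0.2500, 0.0833, 0.1667, 0.1667, 0.2500, 0.0833], E[r] = 1.5833, γ^t·E[r] = 1.583333, running G = 1.583333
t=1: π = [0.1389, 0.1319, 0.1250, 0.2014, 0.2222, 0.1806], E[r] = 2.1458, γ^t·E[r] = 1.502083, running G = 3.085417
t=2: π = [0.1707, 0.1221, 0.1296, 0.1939, 0.2228, 0.1609], E[r] = 2.0550, γ^t·E[r] = 1.006939, running G = 4.092355
t=3: π = [0.1639, 0.1245, 0.1282, 0.1962, 0.2230, 0.1641], E[r] = 2.0737, γ^t·E[r] = 0.711292, running G = 4.803647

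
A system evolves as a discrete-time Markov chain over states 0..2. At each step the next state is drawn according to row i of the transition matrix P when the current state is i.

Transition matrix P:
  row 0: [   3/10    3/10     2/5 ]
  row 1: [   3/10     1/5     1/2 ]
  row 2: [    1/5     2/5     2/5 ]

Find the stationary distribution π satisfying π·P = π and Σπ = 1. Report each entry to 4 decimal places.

Balance equations π_j = Σ_i π_i·P[i][j]:
  π_0 = 3/10·π_0 + 3/10·π_1 + 1/5·π_2
  π_1 = 3/10·π_0 + 1/5·π_1 + 2/5·π_2
  normalize: π_0 + π_1 + π_2 = 1
Solving the linear system gives exactly π = [28/109, 34/109, 47/109].

π = [0.2569, 0.3119, 0.4312]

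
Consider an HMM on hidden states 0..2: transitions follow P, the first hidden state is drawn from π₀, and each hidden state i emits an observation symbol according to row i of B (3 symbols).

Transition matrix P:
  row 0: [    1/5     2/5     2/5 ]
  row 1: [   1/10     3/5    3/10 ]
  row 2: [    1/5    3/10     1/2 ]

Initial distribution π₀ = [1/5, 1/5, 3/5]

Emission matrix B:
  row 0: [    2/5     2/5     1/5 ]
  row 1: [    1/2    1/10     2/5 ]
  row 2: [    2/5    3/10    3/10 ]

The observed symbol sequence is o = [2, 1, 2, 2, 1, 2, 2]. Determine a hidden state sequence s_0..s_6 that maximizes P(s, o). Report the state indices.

t=0: δ = [4.000e-02, 8.000e-02, 1.800e-01]  (obs o_0=2)
t=1: δ = [1.440e-02, 5.400e-03, 2.700e-02]  ψ = [2, 2, 2]  (obs o_1=1)
t=2: δ = [1.080e-03, 3.240e-03, 4.050e-03]  ψ = [2, 2, 2]  (obs o_2=2)
t=3: δ = [1.620e-04, 7.776e-04, 6.075e-04]  ψ = [2, 1, 2]  (obs o_3=2)
t=4: δ = [4.860e-05, 4.666e-05, 9.113e-05]  ψ = [2, 1, 2]  (obs o_4=1)
t=5: δ = [3.645e-06, 1.120e-05, 1.367e-05]  ψ = [2, 1, 2]  (obs o_5=2)
t=6: δ = [5.467e-07, 2.687e-06, 2.050e-06]  ψ = [2, 1, 2]  (obs o_6=2)
backtrack: best end state = 1; path = [2, 2, 1, 1, 1, 1, 1]

path = [2, 2, 1, 1, 1, 1, 1]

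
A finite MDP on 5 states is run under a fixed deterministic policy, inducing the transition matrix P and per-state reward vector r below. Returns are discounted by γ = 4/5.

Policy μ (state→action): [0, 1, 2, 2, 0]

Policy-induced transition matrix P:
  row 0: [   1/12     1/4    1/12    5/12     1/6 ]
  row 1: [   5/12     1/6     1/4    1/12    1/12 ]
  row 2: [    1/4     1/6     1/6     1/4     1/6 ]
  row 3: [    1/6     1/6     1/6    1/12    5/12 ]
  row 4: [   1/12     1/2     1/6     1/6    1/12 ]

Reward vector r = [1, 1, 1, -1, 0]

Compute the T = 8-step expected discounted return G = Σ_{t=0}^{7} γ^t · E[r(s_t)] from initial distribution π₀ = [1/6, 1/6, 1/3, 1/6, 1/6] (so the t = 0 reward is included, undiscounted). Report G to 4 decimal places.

t=0: π = [0.1667, 0.1667, 0.3333, 0.1667, 0.1667], E[r] = 0.5000, γ^t·E[r] = 0.500000, running G = 0.500000
t=1: π = [0.2083, 0.2361, 0.1667, 0.2083, 0.1806], E[r] = 0.4028, γ^t·E[r] = 0.322222, running G = 0.822222
t=2: π = [0.2072, 0.2442, 0.1690, 0.1956, 0.1840], E[r] = 0.4248, γ^t·E[r] = 0.271852, running G = 1.094074
t=3: π = [0.2092, 0.2453, 0.1698, 0.1959, 0.1799], E[r] = 0.4283, γ^t·E[r] = 0.219309, running G = 1.313383
t=4: π = [0.2097, 0.2441, 0.1697, 0.1963, 0.1802], E[r] = 0.4271, γ^t·E[r] = 0.174937, running G = 1.488319
t=5: π = [0.2093, 0.2442, 0.1695, 0.1965, 0.1804], E[r] = 0.4265, γ^t·E[r] = 0.139768, running G = 1.628087
t=6: π = [0.2094, 0.2442, 0.1696, 0.1964, 0.1804], E[r] = 0.4268, γ^t·E[r] = 0.111880, running G = 1.739967
t=7: π = [0.2094, 0.2443, 0.1696, 0.1964, 0.1804], E[r] = 0.4268, γ^t·E[r] = 0.089503, running G = 1.829470

G = 1.8295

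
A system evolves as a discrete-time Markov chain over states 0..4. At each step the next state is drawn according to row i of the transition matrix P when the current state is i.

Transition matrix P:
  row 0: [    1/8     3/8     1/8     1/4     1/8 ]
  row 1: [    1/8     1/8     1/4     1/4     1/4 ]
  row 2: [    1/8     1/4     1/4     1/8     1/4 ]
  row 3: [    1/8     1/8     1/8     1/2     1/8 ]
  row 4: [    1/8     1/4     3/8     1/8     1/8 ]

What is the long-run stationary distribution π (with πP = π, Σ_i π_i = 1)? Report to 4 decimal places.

π = [0.1250, 0.2065, 0.2234, 0.2663, 0.1787]

Balance equations π_j = Σ_i π_i·P[i][j]:
  π_0 = 1/8·π_0 + 1/8·π_1 + 1/8·π_2 + 1/8·π_3 + 1/8·π_4
  π_1 = 3/8·π_0 + 1/8·π_1 + 1/4·π_2 + 1/8·π_3 + 1/4·π_4
  π_2 = 1/8·π_0 + 1/4·π_1 + 1/4·π_2 + 1/8·π_3 + 3/8·π_4
  π_3 = 1/4·π_0 + 1/4·π_1 + 1/8·π_2 + 1/2·π_3 + 1/8·π_4
  normalize: π_0 + π_1 + π_2 + π_3 + π_4 = 1
Solving the linear system gives exactly π = [1/8, 19/92, 185/828, 49/184, 37/207].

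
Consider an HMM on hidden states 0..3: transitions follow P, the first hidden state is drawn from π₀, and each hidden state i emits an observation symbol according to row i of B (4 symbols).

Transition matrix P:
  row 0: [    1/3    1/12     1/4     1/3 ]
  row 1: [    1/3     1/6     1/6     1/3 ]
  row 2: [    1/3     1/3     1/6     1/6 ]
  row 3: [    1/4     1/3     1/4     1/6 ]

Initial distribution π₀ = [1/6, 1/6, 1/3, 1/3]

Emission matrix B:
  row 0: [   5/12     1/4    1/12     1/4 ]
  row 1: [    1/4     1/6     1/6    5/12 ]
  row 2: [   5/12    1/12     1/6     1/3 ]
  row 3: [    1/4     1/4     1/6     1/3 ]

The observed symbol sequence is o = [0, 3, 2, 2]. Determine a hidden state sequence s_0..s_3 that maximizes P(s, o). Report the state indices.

path = [2, 1, 3, 1]

t=0: δ = [6.944e-02, 4.167e-02, 1.389e-01, 8.333e-02]  (obs o_0=0)
t=1: δ = [1.157e-02, 1.929e-02, 7.716e-03, 7.716e-03]  ψ = [2, 2, 2, 0]  (obs o_1=3)
t=2: δ = [5.358e-04, 5.358e-04, 5.358e-04, 1.072e-03]  ψ = [1, 1, 1, 1]  (obs o_2=2)
t=3: δ = [2.233e-05, 5.954e-05, 4.465e-05, 2.977e-05]  ψ = [3, 3, 3, 0]  (obs o_3=2)
backtrack: best end state = 1; path = [2, 1, 3, 1]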